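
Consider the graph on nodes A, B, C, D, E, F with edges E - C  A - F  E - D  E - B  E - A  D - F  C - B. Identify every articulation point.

E

Removing E increases the component count from 1 to 2, so E is a cut vertex.
By contrast removing F leaves 1 component; it is not a cut vertex. No other vertex is a cut vertex either.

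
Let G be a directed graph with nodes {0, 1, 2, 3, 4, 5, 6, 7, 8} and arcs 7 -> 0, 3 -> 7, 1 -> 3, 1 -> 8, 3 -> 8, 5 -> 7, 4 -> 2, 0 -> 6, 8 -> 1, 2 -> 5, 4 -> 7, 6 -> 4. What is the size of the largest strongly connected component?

{0, 2, 4, 5, 6, 7} are all mutually reachable — one SCC of size 6.
{1, 3, 8} are all mutually reachable — one SCC of size 3.
The largest has 6 vertices.

6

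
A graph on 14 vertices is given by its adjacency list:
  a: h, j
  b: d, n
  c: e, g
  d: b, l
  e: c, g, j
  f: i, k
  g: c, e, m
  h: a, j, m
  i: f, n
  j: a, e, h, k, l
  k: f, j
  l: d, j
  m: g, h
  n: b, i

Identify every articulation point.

Removing j increases the component count from 1 to 2, so j is a cut vertex.
By contrast removing a leaves 1 component; it is not a cut vertex. No other vertex is a cut vertex either.

j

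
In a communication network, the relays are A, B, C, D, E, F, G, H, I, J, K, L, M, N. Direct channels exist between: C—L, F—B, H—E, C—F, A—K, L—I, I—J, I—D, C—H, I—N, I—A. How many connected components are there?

M is isolated — a component by itself.
G is isolated — a component by itself.
Starting from A we can reach A, B, C, D, E, F, H, I, J, K, L, N. That is one component of size 12.
Total: 3 components.

3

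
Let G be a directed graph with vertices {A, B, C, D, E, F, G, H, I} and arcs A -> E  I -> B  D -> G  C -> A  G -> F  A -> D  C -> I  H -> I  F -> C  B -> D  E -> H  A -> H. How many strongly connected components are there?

1

{A, B, C, D, E, F, G, H, I} are all mutually reachable — one SCC of size 9.
That gives 1 strongly connected component.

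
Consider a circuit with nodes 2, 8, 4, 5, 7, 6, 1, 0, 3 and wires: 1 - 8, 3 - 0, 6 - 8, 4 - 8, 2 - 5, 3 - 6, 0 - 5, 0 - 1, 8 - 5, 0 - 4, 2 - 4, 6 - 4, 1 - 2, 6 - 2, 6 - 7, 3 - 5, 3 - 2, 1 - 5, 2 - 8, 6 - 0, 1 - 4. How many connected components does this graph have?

Starting from 0 we can reach 0, 1, 2, 3, 4, 5, 6, 7, 8. That is one component of size 9.
Total: 1 component.

1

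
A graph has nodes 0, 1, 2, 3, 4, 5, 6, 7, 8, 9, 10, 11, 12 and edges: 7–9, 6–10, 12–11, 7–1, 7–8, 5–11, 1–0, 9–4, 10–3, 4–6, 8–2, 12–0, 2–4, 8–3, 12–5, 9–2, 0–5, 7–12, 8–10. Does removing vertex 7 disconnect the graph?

Deleting 7 raises the number of components from 1 to 2, so 7 is a cut vertex.

Yes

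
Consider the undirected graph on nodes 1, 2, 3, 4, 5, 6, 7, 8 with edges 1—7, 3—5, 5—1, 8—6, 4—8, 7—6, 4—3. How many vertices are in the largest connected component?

7

2 is isolated — a component by itself.
Starting from 1 we can reach 1, 3, 4, 5, 6, 7, 8. That is one component of size 7.
The largest has 7 vertices.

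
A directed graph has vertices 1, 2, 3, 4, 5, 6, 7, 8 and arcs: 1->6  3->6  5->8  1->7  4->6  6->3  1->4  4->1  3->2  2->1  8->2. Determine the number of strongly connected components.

4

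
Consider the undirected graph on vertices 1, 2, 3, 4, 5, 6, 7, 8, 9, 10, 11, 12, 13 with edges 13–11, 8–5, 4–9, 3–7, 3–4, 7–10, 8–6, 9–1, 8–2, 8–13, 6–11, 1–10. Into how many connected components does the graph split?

12 is isolated — a component by itself.
Starting from 1 we can reach 1, 3, 4, 7, 9, 10. That is one component of size 6.
Starting from 2 we can reach 2, 5, 6, 8, 11, 13. That is one component of size 6.
Total: 3 components.

3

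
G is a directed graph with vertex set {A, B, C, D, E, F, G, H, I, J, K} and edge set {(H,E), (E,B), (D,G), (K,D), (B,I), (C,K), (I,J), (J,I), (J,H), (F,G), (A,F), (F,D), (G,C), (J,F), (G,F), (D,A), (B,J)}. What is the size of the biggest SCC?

6

{A, C, D, F, G, K} are all mutually reachable — one SCC of size 6.
{B, E, H, I, J} are all mutually reachable — one SCC of size 5.
The largest has 6 vertices.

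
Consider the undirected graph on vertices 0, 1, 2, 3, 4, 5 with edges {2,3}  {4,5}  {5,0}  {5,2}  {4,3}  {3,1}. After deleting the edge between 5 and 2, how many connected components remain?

1

5 and 2 are still connected via 5-4-3-2, so the component count stays at 1.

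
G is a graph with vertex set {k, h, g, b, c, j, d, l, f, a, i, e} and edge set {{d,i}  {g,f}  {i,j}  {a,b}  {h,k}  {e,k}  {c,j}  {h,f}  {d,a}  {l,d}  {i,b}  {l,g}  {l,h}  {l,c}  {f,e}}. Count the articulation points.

1

Removing l increases the component count from 1 to 2, so l is a cut vertex.
By contrast removing b leaves 1 component; it is not a cut vertex. No other vertex is a cut vertex either.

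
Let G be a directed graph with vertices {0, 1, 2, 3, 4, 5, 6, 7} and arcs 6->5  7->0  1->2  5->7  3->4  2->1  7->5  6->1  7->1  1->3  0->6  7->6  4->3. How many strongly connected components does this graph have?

3

{0, 5, 6, 7} are all mutually reachable — one SCC of size 4.
{1, 2} are all mutually reachable — one SCC of size 2.
{3, 4} are all mutually reachable — one SCC of size 2.
That gives 3 strongly connected components.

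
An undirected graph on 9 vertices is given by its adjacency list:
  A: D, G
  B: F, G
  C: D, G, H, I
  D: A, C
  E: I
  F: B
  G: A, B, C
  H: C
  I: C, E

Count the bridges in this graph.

5

The edges on the cycle A-G-C-D-A are not bridges since each lies on that cycle.
But removing C-I disconnects C from I; removing C-H disconnects C from H; removing E-I disconnects E from I; removing G-B disconnects G from B — these are bridges.
In total 5 edges are bridges.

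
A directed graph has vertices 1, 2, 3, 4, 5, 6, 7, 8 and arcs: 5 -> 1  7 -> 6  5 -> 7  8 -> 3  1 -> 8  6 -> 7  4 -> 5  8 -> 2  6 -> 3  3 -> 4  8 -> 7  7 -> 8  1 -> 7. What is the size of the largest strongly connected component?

7

{1, 3, 4, 5, 6, 7, 8} are all mutually reachable — one SCC of size 7.
{2} is an SCC by itself.
The largest has 7 vertices.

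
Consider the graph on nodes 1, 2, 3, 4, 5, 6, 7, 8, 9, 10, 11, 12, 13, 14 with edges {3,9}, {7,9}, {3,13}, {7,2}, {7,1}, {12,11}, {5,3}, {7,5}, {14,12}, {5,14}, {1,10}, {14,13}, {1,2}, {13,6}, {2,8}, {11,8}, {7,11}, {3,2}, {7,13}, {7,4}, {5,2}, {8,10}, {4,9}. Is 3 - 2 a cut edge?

No

After removing 3 - 2, the path 3-5-2 still connects them, so the edge is not a bridge.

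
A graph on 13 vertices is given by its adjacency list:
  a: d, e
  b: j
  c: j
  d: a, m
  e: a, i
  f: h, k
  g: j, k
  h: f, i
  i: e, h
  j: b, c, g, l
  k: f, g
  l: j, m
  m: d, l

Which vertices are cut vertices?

Removing j increases the component count from 1 to 3, so j is a cut vertex.
By contrast removing a leaves 1 component; it is not a cut vertex. No other vertex is a cut vertex either.

j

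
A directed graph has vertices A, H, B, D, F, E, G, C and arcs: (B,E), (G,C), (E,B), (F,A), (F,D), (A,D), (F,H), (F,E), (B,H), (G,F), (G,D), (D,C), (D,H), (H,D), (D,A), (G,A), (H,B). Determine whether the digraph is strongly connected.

There is no directed path from H to F, so the graph is not strongly connected.

No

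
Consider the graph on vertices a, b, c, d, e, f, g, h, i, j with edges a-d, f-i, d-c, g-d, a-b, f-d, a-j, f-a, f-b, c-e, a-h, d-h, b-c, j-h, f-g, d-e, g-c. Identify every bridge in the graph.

f-i

The edges on the cycle f-g-d-h-a-f are not bridges since each lies on that cycle.
But removing f-i disconnects f from i — this is a bridge.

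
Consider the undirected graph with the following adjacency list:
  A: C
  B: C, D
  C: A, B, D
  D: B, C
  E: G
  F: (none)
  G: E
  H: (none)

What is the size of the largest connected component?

4

H is isolated — a component by itself.
F is isolated — a component by itself.
Starting from E we can reach E, G. That is one component of size 2.
Starting from A we can reach A, B, C, D. That is one component of size 4.
The largest has 4 vertices.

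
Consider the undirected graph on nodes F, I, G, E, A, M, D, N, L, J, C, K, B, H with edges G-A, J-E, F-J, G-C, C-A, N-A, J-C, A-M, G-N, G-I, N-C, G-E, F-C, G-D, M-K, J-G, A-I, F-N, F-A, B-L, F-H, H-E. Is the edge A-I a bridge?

No

After removing A-I, the path A-G-I still connects them, so the edge is not a bridge.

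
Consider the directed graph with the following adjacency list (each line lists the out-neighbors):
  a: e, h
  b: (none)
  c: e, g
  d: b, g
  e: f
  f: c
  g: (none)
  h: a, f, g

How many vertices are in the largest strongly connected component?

3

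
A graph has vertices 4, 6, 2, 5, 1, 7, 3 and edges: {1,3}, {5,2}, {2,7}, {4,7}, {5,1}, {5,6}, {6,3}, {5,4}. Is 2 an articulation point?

Deleting 2 leaves 1 component (was 1) (its neighbors 5, 7 remain connected to each other), so 2 is not a cut vertex.

No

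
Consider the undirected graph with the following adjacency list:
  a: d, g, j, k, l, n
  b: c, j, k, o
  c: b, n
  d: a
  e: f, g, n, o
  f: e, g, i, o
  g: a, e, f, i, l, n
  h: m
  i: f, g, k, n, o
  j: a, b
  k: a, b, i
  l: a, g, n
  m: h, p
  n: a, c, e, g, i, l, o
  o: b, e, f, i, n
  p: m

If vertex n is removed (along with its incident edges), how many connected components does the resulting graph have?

2

With n gone, the remaining components are: {h, m, p}; {a, b, c, d, e, f, g, i, j, k, l, o}.
That is 2 components.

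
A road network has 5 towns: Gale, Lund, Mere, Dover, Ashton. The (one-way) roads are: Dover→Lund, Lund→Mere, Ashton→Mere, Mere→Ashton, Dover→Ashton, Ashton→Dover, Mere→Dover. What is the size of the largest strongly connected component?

{Lund, Mere, Dover, Ashton} are all mutually reachable — one SCC of size 4.
{Gale} is an SCC by itself.
The largest has 4 vertices.

4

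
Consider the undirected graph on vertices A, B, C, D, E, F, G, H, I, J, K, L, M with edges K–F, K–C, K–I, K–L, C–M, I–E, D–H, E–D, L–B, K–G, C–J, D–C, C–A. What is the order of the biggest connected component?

13

Starting from A we can reach A, B, C, D, E, F, G, H, I, J, K, L, M. That is one component of size 13.
The largest has 13 vertices.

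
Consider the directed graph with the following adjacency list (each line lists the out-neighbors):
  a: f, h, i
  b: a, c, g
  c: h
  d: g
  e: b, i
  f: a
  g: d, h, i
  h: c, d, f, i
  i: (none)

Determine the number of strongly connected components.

4

{a, c, d, f, g, h} are all mutually reachable — one SCC of size 6.
{b} is an SCC by itself.
{i} is an SCC by itself.
{e} is an SCC by itself.
That gives 4 strongly connected components.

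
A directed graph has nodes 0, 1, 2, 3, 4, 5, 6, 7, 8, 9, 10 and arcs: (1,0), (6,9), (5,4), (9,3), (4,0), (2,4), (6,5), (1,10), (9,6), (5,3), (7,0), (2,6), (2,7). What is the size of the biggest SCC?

{6, 9} are all mutually reachable — one SCC of size 2.
{5} is an SCC by itself.
{4} is an SCC by itself.
{2} is an SCC by itself.
{8} is an SCC by itself.
(and 5 more singleton SCCs)
The largest has 2 vertices.

2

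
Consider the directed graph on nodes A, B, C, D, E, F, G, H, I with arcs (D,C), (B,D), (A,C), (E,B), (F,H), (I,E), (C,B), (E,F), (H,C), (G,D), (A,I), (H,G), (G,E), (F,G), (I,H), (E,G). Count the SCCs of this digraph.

4

{E, F, G, H} are all mutually reachable — one SCC of size 4.
{B, C, D} are all mutually reachable — one SCC of size 3.
{I} is an SCC by itself.
{A} is an SCC by itself.
That gives 4 strongly connected components.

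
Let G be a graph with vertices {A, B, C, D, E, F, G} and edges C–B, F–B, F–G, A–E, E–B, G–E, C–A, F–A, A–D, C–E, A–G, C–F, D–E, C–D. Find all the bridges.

none

The edges on the cycle C-F-A-G-E-D-C are not bridges since each lies on that cycle.
Every edge lies on some cycle, so there are no bridges.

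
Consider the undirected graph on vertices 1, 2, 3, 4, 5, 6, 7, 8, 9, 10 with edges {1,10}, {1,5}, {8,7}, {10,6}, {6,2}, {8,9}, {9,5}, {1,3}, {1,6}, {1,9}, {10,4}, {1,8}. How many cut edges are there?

The edges on the cycle 1-10-6-1 are not bridges since each lies on that cycle.
But removing 4 - 10 disconnects 4 from 10; removing 8 - 7 disconnects 8 from 7; removing 1 - 3 disconnects 1 from 3; removing 2 - 6 disconnects 2 from 6 — these are bridges.
That makes 4 bridges.

4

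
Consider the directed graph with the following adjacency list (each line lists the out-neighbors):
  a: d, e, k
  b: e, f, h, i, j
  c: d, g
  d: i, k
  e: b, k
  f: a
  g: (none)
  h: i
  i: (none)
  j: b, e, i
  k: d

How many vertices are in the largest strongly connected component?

{a, b, e, f, j} are all mutually reachable — one SCC of size 5.
{d, k} are all mutually reachable — one SCC of size 2.
{g} is an SCC by itself.
{i} is an SCC by itself.
{c} is an SCC by itself.
(and 1 more singleton SCC)
The largest has 5 vertices.

5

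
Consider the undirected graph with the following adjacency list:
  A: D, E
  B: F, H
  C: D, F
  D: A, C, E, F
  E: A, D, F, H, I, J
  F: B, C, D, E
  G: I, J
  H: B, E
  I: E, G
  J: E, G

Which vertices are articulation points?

Removing E increases the component count from 1 to 2, so E is a cut vertex.
By contrast removing H leaves 1 component; it is not a cut vertex. No other vertex is a cut vertex either.

E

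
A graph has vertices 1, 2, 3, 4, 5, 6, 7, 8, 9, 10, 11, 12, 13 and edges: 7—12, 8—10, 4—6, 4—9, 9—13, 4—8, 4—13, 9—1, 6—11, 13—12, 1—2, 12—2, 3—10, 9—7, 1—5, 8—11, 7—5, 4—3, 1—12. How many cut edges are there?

The edges on the cycle 9-7-5-1-9 are not bridges since each lies on that cycle.
Every edge lies on some cycle, so there are no bridges.

0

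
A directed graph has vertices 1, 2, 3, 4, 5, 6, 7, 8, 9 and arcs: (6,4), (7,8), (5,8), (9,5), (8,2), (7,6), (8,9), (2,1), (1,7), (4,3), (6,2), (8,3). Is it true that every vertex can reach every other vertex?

There is no directed path from 3 to 2, so the graph is not strongly connected.

No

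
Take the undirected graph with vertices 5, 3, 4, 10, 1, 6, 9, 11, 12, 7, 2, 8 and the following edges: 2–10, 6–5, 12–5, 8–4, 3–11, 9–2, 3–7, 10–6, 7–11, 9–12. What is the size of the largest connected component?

6

1 is isolated — a component by itself.
Starting from 4 we can reach 4, 8. That is one component of size 2.
Starting from 3 we can reach 3, 7, 11. That is one component of size 3.
Starting from 2 we can reach 2, 5, 6, 9, 10, 12. That is one component of size 6.
The largest has 6 vertices.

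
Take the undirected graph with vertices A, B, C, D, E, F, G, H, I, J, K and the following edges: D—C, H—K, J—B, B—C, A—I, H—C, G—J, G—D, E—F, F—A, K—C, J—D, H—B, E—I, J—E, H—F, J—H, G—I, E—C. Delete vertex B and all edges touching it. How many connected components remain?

1

With B gone, the remaining components are: {A, C, D, E, F, G, H, I, J, K}.
That is 1 component.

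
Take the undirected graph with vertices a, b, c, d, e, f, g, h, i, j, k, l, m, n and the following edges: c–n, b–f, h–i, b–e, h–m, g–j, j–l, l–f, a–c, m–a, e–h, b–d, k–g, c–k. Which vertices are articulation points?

Removing b increases the component count from 1 to 2, so b is a cut vertex.
Removing c increases the component count from 1 to 2, so c is a cut vertex.
Removing h increases the component count from 1 to 2, so h is a cut vertex.
By contrast removing f leaves 1 component; it is not a cut vertex. No other vertex is a cut vertex either.

b, c, h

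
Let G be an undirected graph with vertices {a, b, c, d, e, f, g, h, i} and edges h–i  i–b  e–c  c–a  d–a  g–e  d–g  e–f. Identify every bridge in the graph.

b-i, e-f, h-i

The edges on the cycle d-g-e-c-a-d are not bridges since each lies on that cycle.
But removing h–i disconnects h from i; removing e–f disconnects e from f; removing b–i disconnects b from i — these are bridges.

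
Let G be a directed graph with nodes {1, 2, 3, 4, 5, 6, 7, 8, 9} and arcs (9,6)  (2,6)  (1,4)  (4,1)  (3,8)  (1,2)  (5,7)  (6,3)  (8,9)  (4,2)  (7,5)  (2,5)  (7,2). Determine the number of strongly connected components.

3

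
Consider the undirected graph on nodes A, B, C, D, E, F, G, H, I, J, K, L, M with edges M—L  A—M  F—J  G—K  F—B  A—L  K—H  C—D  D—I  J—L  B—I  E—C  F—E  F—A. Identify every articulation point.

Removing F increases the component count from 2 to 3, so F is a cut vertex.
Removing K increases the component count from 2 to 3, so K is a cut vertex.
By contrast removing D leaves 2 components; it is not a cut vertex. No other vertex is a cut vertex either.

F, K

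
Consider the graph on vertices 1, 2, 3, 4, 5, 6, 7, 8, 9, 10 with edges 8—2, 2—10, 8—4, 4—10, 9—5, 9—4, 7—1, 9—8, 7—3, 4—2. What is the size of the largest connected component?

6 is isolated — a component by itself.
Starting from 1 we can reach 1, 3, 7. That is one component of size 3.
Starting from 2 we can reach 2, 4, 5, 8, 9, 10. That is one component of size 6.
The largest has 6 vertices.

6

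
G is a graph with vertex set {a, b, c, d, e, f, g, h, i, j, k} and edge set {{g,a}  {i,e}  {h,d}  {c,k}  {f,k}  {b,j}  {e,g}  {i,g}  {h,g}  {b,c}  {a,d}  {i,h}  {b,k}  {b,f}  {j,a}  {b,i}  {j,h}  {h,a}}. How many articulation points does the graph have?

Removing b increases the component count from 1 to 2, so b is a cut vertex.
By contrast removing i leaves 1 component; it is not a cut vertex. No other vertex is a cut vertex either.

1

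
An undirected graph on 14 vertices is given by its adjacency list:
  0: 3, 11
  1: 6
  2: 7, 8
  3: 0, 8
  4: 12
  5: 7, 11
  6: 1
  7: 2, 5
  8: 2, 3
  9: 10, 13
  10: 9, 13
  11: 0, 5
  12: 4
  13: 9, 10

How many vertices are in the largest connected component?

Starting from 4 we can reach 4, 12. That is one component of size 2.
Starting from 1 we can reach 1, 6. That is one component of size 2.
Starting from 9 we can reach 9, 10, 13. That is one component of size 3.
Starting from 0 we can reach 0, 2, 3, 5, 7, 8, 11. That is one component of size 7.
The largest has 7 vertices.

7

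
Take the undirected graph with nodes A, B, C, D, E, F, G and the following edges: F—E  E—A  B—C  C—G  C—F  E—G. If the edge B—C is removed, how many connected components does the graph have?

3

Before removal there are 2 components.
B—C is a bridge — removing it separates B's side from C's side.
After removal: 3 components.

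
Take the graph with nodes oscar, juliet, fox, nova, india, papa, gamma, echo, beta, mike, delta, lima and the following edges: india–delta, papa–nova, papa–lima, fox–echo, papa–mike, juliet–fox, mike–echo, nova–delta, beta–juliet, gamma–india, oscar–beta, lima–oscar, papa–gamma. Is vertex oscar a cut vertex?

Deleting oscar leaves 1 component (was 1) (its neighbors beta, lima remain connected to each other), so oscar is not a cut vertex.

No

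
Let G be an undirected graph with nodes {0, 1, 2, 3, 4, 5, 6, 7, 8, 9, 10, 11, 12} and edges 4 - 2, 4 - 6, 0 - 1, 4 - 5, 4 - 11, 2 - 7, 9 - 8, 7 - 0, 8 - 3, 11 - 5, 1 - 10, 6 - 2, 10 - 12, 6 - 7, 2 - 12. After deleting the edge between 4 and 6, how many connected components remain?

2

4 and 6 are still connected via 4-2-6, so the component count stays at 2.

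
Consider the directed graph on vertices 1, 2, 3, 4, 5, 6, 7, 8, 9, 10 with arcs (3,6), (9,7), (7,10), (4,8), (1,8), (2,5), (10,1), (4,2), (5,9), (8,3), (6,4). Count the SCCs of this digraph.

{1, 2, 3, 4, 5, 6, 7, 8, 9, 10} are all mutually reachable — one SCC of size 10.
That gives 1 strongly connected component.

1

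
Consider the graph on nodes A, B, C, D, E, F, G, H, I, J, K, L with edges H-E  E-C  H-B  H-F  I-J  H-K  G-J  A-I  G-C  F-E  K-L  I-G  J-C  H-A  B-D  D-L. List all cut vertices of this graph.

H

Removing H increases the component count from 1 to 2, so H is a cut vertex.
By contrast removing A leaves 1 component; it is not a cut vertex. No other vertex is a cut vertex either.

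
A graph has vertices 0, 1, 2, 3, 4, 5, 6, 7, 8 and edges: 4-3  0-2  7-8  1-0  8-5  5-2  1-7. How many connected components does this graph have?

3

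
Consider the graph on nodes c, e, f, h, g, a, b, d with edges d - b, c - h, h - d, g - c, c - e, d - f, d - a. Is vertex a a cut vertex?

No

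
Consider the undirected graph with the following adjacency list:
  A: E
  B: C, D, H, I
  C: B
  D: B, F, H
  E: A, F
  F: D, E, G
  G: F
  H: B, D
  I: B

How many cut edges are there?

6

The edges on the cycle D-B-H-D are not bridges since each lies on that cycle.
But removing F-E disconnects F from E; removing D-F disconnects D from F; removing B-C disconnects B from C; removing B-I disconnects B from I — these are bridges.
In total 6 edges are bridges.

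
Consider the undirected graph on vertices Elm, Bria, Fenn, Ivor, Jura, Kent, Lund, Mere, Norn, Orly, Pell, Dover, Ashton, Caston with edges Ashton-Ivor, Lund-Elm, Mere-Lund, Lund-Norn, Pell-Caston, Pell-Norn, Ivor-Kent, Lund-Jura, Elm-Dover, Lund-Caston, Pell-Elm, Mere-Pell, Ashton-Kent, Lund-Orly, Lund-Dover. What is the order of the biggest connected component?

Fenn is isolated — a component by itself.
Bria is isolated — a component by itself.
Starting from Ivor we can reach Ivor, Kent, Ashton. That is one component of size 3.
Starting from Elm we can reach Elm, Jura, Lund, Mere, Norn, Orly, Pell, Dover, Caston. That is one component of size 9.
The largest has 9 vertices.

9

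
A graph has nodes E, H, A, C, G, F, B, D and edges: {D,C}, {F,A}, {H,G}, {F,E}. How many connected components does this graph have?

B is isolated — a component by itself.
Starting from C we can reach C, D. That is one component of size 2.
Starting from G we can reach G, H. That is one component of size 2.
Starting from A we can reach A, E, F. That is one component of size 3.
Total: 4 components.

4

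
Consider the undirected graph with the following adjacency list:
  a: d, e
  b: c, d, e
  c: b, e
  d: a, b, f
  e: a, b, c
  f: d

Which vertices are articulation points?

d

Removing d increases the component count from 1 to 2, so d is a cut vertex.
By contrast removing b leaves 1 component; it is not a cut vertex. No other vertex is a cut vertex either.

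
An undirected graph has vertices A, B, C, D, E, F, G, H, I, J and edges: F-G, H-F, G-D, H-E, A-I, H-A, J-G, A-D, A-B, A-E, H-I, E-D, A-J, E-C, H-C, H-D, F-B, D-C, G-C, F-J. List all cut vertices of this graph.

Removing A, for instance, still leaves 1 component. No single vertex removal increases the component count — the graph has no articulation points.

none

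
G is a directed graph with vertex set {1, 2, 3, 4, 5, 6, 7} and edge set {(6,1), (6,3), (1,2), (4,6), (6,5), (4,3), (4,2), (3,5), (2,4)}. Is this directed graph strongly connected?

No

There is no directed path from 1 to 7, so the graph is not strongly connected.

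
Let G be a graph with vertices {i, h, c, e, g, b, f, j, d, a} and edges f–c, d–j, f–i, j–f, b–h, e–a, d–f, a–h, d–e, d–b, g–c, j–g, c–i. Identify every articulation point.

d

Removing d increases the component count from 1 to 2, so d is a cut vertex.
By contrast removing j leaves 1 component; it is not a cut vertex. No other vertex is a cut vertex either.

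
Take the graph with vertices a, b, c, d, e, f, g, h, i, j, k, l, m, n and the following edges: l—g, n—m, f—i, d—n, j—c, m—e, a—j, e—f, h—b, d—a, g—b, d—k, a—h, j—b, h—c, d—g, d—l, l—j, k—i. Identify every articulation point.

d

Removing d increases the component count from 1 to 2, so d is a cut vertex.
By contrast removing j leaves 1 component; it is not a cut vertex. No other vertex is a cut vertex either.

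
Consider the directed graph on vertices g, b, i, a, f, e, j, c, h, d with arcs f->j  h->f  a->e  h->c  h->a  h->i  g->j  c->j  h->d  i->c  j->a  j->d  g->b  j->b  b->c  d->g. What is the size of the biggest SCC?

5

{b, c, d, g, j} are all mutually reachable — one SCC of size 5.
{a} is an SCC by itself.
{i} is an SCC by itself.
{e} is an SCC by itself.
{h} is an SCC by itself.
(and 1 more singleton SCC)
The largest has 5 vertices.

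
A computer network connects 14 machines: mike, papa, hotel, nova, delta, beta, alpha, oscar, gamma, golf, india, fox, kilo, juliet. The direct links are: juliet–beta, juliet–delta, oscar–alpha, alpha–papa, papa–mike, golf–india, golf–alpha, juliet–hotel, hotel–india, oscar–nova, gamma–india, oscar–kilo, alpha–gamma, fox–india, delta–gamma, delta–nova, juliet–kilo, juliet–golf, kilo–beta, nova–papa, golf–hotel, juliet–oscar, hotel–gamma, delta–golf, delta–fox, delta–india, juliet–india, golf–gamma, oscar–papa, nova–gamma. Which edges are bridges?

mike-papa

The edges on the cycle delta-nova-gamma-hotel-golf-delta are not bridges since each lies on that cycle.
But removing papa–mike disconnects papa from mike — this is a bridge.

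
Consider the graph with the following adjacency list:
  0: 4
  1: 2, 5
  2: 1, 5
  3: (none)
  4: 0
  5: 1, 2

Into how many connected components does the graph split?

3 is isolated — a component by itself.
Starting from 0 we can reach 0, 4. That is one component of size 2.
Starting from 1 we can reach 1, 2, 5. That is one component of size 3.
Total: 3 components.

3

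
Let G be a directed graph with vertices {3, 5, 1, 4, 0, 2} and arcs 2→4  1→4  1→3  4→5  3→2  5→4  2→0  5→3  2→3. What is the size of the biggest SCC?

4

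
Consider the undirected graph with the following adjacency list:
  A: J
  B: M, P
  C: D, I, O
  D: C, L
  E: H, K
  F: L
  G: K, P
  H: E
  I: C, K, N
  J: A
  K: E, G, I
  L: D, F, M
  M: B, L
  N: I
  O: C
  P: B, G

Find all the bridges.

The edges on the cycle B-P-G-K-I-C-D-L-M-B are not bridges since each lies on that cycle.
But removing E-H disconnects E from H; removing F-L disconnects F from L; removing O-C disconnects O from C; removing N-I disconnects N from I — these are bridges.
In total 6 edges are bridges.

A-J, C-O, E-H, E-K, F-L, I-N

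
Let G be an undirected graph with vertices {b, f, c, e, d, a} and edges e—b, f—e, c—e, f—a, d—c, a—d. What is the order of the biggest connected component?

6

Starting from a we can reach a, b, c, d, e, f. That is one component of size 6.
The largest has 6 vertices.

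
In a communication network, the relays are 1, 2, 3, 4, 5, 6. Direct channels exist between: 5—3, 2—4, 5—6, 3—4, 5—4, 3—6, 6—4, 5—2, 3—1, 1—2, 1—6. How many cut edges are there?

The edges on the cycle 5-3-1-2-5 are not bridges since each lies on that cycle.
Every edge lies on some cycle, so there are no bridges.

0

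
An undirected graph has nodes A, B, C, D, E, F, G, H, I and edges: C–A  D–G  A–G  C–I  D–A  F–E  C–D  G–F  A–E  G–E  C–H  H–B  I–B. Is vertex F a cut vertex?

No

Deleting F leaves 1 component (was 1) (its neighbors E, G remain connected to each other), so F is not a cut vertex.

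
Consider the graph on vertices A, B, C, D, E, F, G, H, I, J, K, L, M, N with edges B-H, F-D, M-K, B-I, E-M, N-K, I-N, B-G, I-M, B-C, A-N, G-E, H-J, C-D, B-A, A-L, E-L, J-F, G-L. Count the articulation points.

1

Removing B increases the component count from 1 to 2, so B is a cut vertex.
By contrast removing I leaves 1 component; it is not a cut vertex. No other vertex is a cut vertex either.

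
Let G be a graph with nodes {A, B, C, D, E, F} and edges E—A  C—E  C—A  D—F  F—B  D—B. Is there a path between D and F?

Yes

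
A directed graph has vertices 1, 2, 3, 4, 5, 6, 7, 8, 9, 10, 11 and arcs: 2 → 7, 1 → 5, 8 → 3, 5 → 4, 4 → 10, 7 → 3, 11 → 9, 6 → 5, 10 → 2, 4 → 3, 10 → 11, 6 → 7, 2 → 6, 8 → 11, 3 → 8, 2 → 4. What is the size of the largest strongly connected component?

5

{2, 4, 5, 6, 10} are all mutually reachable — one SCC of size 5.
{3, 8} are all mutually reachable — one SCC of size 2.
{7} is an SCC by itself.
{9} is an SCC by itself.
{1} is an SCC by itself.
(and 1 more singleton SCC)
The largest has 5 vertices.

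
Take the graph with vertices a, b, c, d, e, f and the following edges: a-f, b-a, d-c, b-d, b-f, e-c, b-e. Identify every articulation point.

Removing b increases the component count from 1 to 2, so b is a cut vertex.
By contrast removing c leaves 1 component; it is not a cut vertex. No other vertex is a cut vertex either.

b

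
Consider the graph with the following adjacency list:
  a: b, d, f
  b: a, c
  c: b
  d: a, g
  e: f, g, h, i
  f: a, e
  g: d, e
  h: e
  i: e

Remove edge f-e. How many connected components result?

1

f and e are still connected via f-a-d-g-e, so the component count stays at 1.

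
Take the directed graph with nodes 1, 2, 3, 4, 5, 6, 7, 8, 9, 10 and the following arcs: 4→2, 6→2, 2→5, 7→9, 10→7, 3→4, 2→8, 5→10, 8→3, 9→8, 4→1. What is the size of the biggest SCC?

{2, 3, 4, 5, 7, 8, 9, 10} are all mutually reachable — one SCC of size 8.
{1} is an SCC by itself.
{6} is an SCC by itself.
The largest has 8 vertices.

8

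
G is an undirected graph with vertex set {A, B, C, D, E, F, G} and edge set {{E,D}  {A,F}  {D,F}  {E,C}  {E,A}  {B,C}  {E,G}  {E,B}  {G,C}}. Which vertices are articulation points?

Removing E increases the component count from 1 to 2, so E is a cut vertex.
By contrast removing D leaves 1 component; it is not a cut vertex. No other vertex is a cut vertex either.

E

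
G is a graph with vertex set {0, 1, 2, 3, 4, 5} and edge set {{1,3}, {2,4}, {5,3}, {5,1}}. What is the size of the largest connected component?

0 is isolated — a component by itself.
Starting from 2 we can reach 2, 4. That is one component of size 2.
Starting from 1 we can reach 1, 3, 5. That is one component of size 3.
The largest has 3 vertices.

3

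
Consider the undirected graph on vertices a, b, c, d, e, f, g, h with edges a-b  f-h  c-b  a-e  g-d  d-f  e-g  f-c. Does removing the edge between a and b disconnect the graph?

No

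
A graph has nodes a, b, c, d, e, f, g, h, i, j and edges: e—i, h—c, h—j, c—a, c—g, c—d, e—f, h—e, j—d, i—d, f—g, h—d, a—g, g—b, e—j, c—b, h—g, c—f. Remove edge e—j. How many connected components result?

e and j are still connected via e-h-j, so the component count stays at 1.

1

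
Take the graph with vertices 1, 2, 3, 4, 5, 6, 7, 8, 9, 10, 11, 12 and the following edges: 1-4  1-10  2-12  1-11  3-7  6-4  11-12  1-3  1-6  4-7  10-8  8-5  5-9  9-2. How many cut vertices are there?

Removing 1 increases the component count from 1 to 2, so 1 is a cut vertex.
By contrast removing 5 leaves 1 component; it is not a cut vertex. No other vertex is a cut vertex either.

1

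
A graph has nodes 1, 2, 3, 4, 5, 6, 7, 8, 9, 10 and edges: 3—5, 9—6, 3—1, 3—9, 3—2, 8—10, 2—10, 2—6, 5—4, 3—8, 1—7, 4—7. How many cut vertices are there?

Removing 3 increases the component count from 1 to 2, so 3 is a cut vertex.
By contrast removing 10 leaves 1 component; it is not a cut vertex. No other vertex is a cut vertex either.

1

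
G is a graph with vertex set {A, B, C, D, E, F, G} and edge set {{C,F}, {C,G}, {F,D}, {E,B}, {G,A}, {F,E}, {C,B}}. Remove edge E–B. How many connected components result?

1

E and B are still connected via E-F-C-B, so the component count stays at 1.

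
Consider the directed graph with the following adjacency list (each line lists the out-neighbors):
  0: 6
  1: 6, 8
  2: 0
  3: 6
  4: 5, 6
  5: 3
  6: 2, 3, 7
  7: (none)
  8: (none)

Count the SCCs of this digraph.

6

{0, 2, 3, 6} are all mutually reachable — one SCC of size 4.
{8} is an SCC by itself.
{4} is an SCC by itself.
{1} is an SCC by itself.
{5} is an SCC by itself.
(and 1 more singleton SCC)
That gives 6 strongly connected components.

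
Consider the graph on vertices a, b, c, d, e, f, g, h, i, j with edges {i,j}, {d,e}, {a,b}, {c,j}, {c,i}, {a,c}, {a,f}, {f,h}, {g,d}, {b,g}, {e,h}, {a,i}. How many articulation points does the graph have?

Removing a increases the component count from 1 to 2, so a is a cut vertex.
By contrast removing d leaves 1 component; it is not a cut vertex. No other vertex is a cut vertex either.

1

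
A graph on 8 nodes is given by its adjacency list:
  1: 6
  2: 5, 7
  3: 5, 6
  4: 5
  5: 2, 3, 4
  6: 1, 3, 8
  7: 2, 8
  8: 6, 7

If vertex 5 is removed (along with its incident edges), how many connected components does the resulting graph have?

With 5 gone, the remaining components are: {4}; {1, 2, 3, 6, 7, 8}.
That is 2 components.

2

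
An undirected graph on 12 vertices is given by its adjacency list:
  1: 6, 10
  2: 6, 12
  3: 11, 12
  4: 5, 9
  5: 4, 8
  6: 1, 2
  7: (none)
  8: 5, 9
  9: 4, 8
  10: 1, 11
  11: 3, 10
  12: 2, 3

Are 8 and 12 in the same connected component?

No

The component containing 8 is {4, 5, 8, 9}, and 12 is not in it.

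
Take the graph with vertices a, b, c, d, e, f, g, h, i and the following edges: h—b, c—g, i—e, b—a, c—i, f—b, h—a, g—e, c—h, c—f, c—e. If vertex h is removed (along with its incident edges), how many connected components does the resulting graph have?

2

With h gone, the remaining components are: {d}; {a, b, c, e, f, g, i}.
That is 2 components.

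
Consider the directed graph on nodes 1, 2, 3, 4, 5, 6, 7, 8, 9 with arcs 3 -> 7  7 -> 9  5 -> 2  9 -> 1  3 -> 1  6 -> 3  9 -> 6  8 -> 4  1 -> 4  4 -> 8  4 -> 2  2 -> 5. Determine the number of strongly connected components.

4

{3, 6, 7, 9} are all mutually reachable — one SCC of size 4.
{4, 8} are all mutually reachable — one SCC of size 2.
{2, 5} are all mutually reachable — one SCC of size 2.
{1} is an SCC by itself.
That gives 4 strongly connected components.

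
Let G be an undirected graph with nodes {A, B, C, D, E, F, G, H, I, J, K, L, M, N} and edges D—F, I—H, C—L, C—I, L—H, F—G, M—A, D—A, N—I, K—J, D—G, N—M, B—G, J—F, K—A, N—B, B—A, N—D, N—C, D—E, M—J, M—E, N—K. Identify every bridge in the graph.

The edges on the cycle N-C-L-H-I-N are not bridges since each lies on that cycle.
Every edge lies on some cycle, so there are no bridges.

none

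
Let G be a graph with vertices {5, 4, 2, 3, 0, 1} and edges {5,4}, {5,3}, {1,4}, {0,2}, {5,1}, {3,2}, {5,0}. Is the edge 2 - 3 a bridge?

No

After removing 2 - 3, the path 2-0-5-3 still connects them, so the edge is not a bridge.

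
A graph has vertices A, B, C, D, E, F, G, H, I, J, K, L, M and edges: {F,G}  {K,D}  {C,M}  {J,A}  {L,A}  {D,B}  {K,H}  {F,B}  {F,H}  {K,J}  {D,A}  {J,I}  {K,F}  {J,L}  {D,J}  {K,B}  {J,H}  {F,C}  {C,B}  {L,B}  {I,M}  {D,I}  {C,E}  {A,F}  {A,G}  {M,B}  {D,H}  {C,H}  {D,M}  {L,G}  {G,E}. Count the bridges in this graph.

0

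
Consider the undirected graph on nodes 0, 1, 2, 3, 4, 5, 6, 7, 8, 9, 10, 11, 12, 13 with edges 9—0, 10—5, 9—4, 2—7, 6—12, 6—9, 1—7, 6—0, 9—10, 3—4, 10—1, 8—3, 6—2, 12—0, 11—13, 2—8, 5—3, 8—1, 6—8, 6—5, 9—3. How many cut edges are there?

1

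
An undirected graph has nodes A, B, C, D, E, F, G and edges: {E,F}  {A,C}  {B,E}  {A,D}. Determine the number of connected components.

3

G is isolated — a component by itself.
Starting from A we can reach A, C, D. That is one component of size 3.
Starting from B we can reach B, E, F. That is one component of size 3.
Total: 3 components.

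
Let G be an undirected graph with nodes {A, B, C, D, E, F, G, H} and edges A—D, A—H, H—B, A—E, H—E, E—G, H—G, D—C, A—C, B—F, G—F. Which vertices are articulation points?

A

Removing A increases the component count from 1 to 2, so A is a cut vertex.
By contrast removing F leaves 1 component; it is not a cut vertex. No other vertex is a cut vertex either.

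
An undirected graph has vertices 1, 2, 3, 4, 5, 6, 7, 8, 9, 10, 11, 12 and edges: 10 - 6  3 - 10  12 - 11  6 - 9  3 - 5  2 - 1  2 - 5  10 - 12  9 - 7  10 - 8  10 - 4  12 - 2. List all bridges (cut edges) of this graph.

1-2, 10-4, 10-6, 10-8, 11-12, 6-9, 7-9

The edges on the cycle 3-10-12-2-5-3 are not bridges since each lies on that cycle.
But removing 9 - 7 disconnects 9 from 7; removing 2 - 1 disconnects 2 from 1; removing 8 - 10 disconnects 8 from 10; removing 10 - 6 disconnects 10 from 6 — these are bridges.
In total 7 edges are bridges.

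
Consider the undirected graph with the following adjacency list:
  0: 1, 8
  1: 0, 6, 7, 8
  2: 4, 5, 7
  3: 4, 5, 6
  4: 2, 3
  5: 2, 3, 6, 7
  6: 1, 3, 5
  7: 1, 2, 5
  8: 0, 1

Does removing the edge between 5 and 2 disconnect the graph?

After removing 5-2, the path 5-7-2 still connects them, so the edge is not a bridge.

No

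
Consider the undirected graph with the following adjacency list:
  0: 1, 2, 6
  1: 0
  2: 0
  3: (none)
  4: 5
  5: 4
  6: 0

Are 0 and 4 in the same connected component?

No

The component containing 0 is {0, 1, 2, 6}, and 4 is not in it.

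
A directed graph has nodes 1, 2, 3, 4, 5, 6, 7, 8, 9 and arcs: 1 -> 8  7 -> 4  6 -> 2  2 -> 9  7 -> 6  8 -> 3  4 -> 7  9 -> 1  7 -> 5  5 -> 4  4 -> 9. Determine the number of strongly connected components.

{4, 5, 7} are all mutually reachable — one SCC of size 3.
{3} is an SCC by itself.
{8} is an SCC by itself.
{1} is an SCC by itself.
{9} is an SCC by itself.
(and 2 more singleton SCCs)
That gives 7 strongly connected components.

7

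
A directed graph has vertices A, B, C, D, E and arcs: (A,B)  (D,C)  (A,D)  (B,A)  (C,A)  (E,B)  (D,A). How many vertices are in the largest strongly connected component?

{A, B, C, D} are all mutually reachable — one SCC of size 4.
{E} is an SCC by itself.
The largest has 4 vertices.

4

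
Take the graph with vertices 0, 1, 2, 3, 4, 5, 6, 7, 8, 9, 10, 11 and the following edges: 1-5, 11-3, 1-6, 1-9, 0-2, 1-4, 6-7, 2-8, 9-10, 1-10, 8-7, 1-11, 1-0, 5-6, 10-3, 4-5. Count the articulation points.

Removing 1 increases the component count from 1 to 2, so 1 is a cut vertex.
By contrast removing 6 leaves 1 component; it is not a cut vertex. No other vertex is a cut vertex either.

1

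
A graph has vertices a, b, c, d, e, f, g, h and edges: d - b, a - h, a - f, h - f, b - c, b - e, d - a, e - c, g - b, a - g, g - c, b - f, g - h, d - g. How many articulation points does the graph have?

0

Removing d, for instance, still leaves 1 component. No single vertex removal increases the component count — the graph has no articulation points.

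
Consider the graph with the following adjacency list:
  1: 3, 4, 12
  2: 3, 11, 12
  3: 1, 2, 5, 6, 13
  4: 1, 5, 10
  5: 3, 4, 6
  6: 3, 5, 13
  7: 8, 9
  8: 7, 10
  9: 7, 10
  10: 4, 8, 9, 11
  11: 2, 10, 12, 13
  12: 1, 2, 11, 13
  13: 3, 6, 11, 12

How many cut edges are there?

The edges on the cycle 4-1-3-5-4 are not bridges since each lies on that cycle.
Every edge lies on some cycle, so there are no bridges.

0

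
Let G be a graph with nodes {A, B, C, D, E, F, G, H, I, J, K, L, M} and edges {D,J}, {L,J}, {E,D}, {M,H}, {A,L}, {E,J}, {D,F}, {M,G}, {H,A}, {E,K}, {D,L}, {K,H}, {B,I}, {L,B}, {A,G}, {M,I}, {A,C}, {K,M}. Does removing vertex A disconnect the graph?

Deleting A raises the number of components from 1 to 2, so A is a cut vertex.

Yes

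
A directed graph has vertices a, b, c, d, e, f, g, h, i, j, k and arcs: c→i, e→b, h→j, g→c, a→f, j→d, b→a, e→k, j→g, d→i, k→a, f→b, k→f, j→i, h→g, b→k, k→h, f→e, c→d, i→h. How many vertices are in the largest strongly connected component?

6

{c, d, g, h, i, j} are all mutually reachable — one SCC of size 6.
{a, b, e, f, k} are all mutually reachable — one SCC of size 5.
The largest has 6 vertices.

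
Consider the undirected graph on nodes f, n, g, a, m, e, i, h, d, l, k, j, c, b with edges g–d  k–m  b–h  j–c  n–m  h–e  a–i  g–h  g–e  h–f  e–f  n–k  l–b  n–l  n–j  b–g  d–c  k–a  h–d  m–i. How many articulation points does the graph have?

1

Removing n increases the component count from 1 to 2, so n is a cut vertex.
By contrast removing k leaves 1 component; it is not a cut vertex. No other vertex is a cut vertex either.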